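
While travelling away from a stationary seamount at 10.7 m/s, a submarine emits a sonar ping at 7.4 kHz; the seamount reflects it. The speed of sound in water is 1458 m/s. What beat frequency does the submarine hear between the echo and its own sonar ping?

The seamount receives the sound from a moving source: f₁ = f₀ · v/(v + v_e) = 7.4 × 1458/1468.7 ≈ 7.3461 kHz.
On the return leg the submarine is a moving observer: f₂ = f₁ · (v − v_e)/v = 7.3461 × 1447.3/1458 ≈ 7.2922 kHz.
Beat against the emitted tone (with f₀ = 7400 Hz): |f₂ − f₀| = 2v_e·f₀/(v + v_e) = 2 × 10.7 × 7400/1468.7 ≈ 108 Hz.

108 Hz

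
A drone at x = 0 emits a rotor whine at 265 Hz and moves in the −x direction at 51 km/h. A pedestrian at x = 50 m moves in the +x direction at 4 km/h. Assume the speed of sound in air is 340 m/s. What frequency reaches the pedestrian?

51 km/h = 14.17 m/s; 4 km/h = 1.111 m/s.
The observer lies on the +x side, so the source is heading away from the observer and the observer is heading away from the source.
Both move, so f' = f · (v − v_o)/(v + v_s).
f' = 265 × (340 − 1.111)/(340 + 14.17) = 265 × 338.89/354.17 ≈ 254 Hz.

254 Hz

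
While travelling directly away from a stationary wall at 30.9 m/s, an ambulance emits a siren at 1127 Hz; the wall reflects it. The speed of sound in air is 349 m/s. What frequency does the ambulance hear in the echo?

The wall receives the sound from a moving source: f₁ = f₀ · v/(v + v_e) = 1127 × 349/379.9 ≈ 1035 Hz.
On the return leg the ambulance is a moving observer: f₂ = f₁ · (v − v_e)/v = 1035 × 318.1/349 ≈ 944 Hz.

944 Hz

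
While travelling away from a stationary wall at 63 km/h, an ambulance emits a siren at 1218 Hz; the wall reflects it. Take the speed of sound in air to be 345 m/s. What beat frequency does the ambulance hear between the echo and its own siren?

63 km/h = 17.5 m/s.
The wall receives the sound from a moving source: f₁ = f₀ · v/(v + v_e) = 1218 × 345/362.5 ≈ 1159.2 Hz.
On the return leg the ambulance is a moving observer: f₂ = f₁ · (v − v_e)/v = 1159.2 × 327.5/345 ≈ 1100.4 Hz.
Equivalently f₂ = f₀ · (v − v_e)/(v + v_e).
Beat against the emitted tone: |f₂ − f₀| = 2v_e·f₀/(v + v_e) = 2 × 17.5 × 1218/362.5 ≈ 118 Hz.

118 Hz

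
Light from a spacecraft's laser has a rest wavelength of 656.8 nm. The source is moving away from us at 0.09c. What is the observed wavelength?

718.8 nm

Relativistic Doppler for wavelength: λ' = λ₀ · √((1 + β)/(1 − β)).
λ' = 656.8 × √(1.0900/0.9100) = 656.8 × 1.09444 ≈ 718.8 nm.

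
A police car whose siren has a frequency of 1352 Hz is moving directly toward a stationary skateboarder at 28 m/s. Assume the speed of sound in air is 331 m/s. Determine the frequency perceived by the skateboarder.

1477 Hz

With the source moving toward a stationary observer, f' = f · v/(v − v_s).
f' = 1352 × 331/(331 − 28) = 1352 × 331/303 ≈ 1477 Hz.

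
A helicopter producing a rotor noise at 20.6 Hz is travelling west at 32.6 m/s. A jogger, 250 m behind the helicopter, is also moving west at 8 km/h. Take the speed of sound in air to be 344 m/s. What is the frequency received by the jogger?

8 km/h = 2.222 m/s.
The jogger is behind, so the helicopter is moving away from it while the jogger is moving toward the helicopter.
General Doppler shift: f' = f · (v + v_o)/(v + v_s).
f' = 20.6 × (344 + 2.222)/(344 + 32.6) = 20.6 × 346.22/376.6 ≈ 18.9 Hz.

18.9 Hz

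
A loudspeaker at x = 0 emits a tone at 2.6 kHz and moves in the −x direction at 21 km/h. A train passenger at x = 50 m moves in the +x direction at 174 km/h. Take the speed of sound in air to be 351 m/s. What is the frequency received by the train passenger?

2.21 kHz

21 km/h = 5.833 m/s; 174 km/h = 48.33 m/s.
The observer lies on the +x side, so the source is heading away from the observer and the observer is heading away from the source.
With source receding and observer receding, f' = f · (v − v_o)/(v + v_s).
f' = 2.6 × (351 − 48.33)/(351 + 5.833) = 2.6 × 302.67/356.83 ≈ 2.21 kHz.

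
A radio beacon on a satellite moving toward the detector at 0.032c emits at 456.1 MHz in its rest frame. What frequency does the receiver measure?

Relativistic Doppler for frequency: f' = f₀ · √((1 + β)/(1 − β)).
f' = 456.1 × √(1.0320/0.9680) = 456.1 × 1.03253 ≈ 470.9 MHz.

470.9 MHz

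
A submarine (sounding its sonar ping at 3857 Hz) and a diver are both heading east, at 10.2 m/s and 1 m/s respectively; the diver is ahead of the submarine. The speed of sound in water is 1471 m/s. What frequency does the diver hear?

3881 Hz

The diver is ahead, so the submarine is moving toward it while the diver is moving away from the submarine.
General Doppler shift: f' = f · (v − v_o)/(v − v_s).
f' = 3857 × (1471 − 1)/(1471 − 10.2) = 3857 × 1470/1460.8 ≈ 3881 Hz.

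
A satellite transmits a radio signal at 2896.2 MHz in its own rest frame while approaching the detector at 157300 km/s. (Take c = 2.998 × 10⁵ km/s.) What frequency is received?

β = v/c = 157300/299800 = 0.5247.
Relativistic Doppler for frequency: f' = f₀ · √((1 + β)/(1 − β)).
f' = 2896.2 × √(1.5247/0.4753) = 2896.2 × 1.79101 ≈ 5187.1 MHz.

5187.1 MHz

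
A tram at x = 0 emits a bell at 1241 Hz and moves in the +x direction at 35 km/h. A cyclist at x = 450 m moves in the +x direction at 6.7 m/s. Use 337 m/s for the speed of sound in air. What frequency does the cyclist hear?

35 km/h = 9.722 m/s.
The observer lies on the +x side, so the source is heading toward the observer and the observer is heading away from the source.
Both move, so f' = f · (v − v_o)/(v − v_s).
f' = 1241 × (337 − 6.7)/(337 − 9.722) = 1241 × 330.3/327.28 ≈ 1252 Hz.

1252 Hz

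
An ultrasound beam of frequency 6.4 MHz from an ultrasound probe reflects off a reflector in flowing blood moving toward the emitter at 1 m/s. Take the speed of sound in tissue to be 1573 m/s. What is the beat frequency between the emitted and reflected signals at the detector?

8142 Hz

At the reflector in flowing blood (a moving observer), f₁ = f₀ · (v + u)/v = 6.4 × 1574/1573 ≈ 6.40407 MHz.
The reflection then acts as a moving source: f₂ = f₁ · v/(v − u) ≈ 6.40814 MHz.
Equivalently f₂ = f₀ · (v + u)/(v − u).
Beat frequency (with f₀ = 6400000 Hz): |f₂ − f₀| = 2u·f₀/(v − u) = 2 × 1 × 6400000/1572 ≈ 8142 Hz.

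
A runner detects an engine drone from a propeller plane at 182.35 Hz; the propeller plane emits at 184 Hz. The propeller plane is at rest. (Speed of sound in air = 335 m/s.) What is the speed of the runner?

3.0 m/s

f' < f, so the runner is receding.
f' = f · (v − v_o)/v ⇒ v_o = v · |f'/f − 1|.
v_o = 335 × |182.35/184 − 1| = 335 × 0.008967 ≈ 3.0 m/s.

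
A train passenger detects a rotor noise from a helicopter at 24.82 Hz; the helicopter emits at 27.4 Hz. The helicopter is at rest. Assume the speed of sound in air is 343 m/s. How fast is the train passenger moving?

f' < f, so the train passenger is receding.
f' = f · (v − v_o)/v ⇒ v_o = v · |f'/f − 1|.
v_o = 343 × |24.82/27.4 − 1| = 343 × 0.09416 ≈ 32 m/s.

32 m/s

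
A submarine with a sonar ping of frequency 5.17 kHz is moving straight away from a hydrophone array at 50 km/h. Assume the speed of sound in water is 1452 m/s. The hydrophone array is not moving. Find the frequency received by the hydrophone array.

50 km/h = 13.89 m/s.
Moving source, stationary observer: f' = f · v/(v + v_s) since the source is receding.
f' = 5.17 × 1452/(1452 + 13.89) = 5.17 × 1452/1466 ≈ 5.12 kHz.

5.12 kHz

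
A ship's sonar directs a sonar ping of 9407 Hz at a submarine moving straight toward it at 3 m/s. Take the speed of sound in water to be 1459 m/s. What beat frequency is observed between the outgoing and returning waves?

38.8 Hz

At the submarine (a moving observer), f₁ = f₀ · (v + u)/v = 9407 × 1462/1459 ≈ 9426.3 Hz.
On reflection it acts as a source moving toward the stationary detector: f₂ = f₁ · v/(v − u) = 9426.3 × 1459/1456 ≈ 9445.8 Hz.
Equivalently f₂ = f₀ · (v + u)/(v − u).
Beat frequency: |f₂ − f₀| = 2u·f₀/(v − u) = 2 × 3 × 9407/1456 ≈ 38.8 Hz.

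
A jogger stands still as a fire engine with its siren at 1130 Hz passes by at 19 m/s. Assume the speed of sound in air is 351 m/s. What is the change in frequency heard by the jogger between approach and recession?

123 Hz

Approaching: f₁ = f · v/(v − v_s) = 1130 × 351/332 ≈ 1195 Hz.
Receding: f₂ = f · v/(v + v_s) = 1130 × 351/370 ≈ 1072 Hz.
Drop: f₁ − f₂ = 2f·v·v_s/(v² − v_s²) = 2 × 1130 × 351 × 19/(351² − 19²) ≈ 123 Hz.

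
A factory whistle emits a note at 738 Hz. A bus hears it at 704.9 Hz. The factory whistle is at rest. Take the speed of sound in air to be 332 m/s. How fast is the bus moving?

14.9 m/s

f' < f, so the bus is receding.
f' = f · (v − v_o)/v ⇒ v_o = v · |f'/f − 1|.
v_o = 332 × |704.9/738 − 1| = 332 × 0.04485 ≈ 14.9 m/s.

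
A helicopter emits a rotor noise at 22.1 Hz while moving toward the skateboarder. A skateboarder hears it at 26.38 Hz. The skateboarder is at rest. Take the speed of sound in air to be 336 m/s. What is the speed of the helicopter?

f' = f · v/(v − v_s) ⇒ v_s = v · |1 − f/f'|.
v_s = 336 × |1 − 22.1/26.38| = 336 × 0.1622 ≈ 55 m/s.

55 m/s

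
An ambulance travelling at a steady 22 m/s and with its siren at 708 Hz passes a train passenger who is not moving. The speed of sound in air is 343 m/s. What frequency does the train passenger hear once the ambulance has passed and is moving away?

Receding: f₂ = f · v/(v + v_s) = 708 × 343/365 ≈ 665 Hz.

665 Hz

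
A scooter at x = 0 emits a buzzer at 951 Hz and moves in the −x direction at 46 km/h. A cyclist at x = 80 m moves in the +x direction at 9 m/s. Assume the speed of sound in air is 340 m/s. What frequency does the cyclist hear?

892 Hz

46 km/h = 12.78 m/s.
The observer lies on the +x side, so the source is heading away from the observer and the observer is heading away from the source.
With source receding and observer receding, f' = f · (v − v_o)/(v + v_s).
f' = 951 × (340 − 9)/(340 + 12.78) = 951 × 331/352.78 ≈ 892 Hz.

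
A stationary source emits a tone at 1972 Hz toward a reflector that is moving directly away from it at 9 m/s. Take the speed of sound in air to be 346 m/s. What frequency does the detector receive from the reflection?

1872 Hz

At the reflector (a moving observer), f₁ = f₀ · (v − u)/v = 1972 × 337/346 ≈ 1921 Hz.
The reflection then acts as a moving source: f₂ = f₁ · v/(v + u) ≈ 1872 Hz.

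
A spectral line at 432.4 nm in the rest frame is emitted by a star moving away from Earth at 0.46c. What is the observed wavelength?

711.0 nm

Relativistic Doppler for wavelength: λ' = λ₀ · √((1 + β)/(1 − β)).
λ' = 432.4 × √(1.4600/0.5400) = 432.4 × 1.64429 ≈ 711.0 nm.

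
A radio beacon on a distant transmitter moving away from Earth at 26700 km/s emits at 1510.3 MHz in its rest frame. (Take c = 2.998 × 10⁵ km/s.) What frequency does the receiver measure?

1381.3 MHz

β = v/c = 26700/299800 = 0.0891.
Relativistic Doppler for frequency: f' = f₀ · √((1 − β)/(1 + β)).
f' = 1510.3 × √(0.9109/1.0891) = 1510.3 × 0.91457 ≈ 1381.3 MHz.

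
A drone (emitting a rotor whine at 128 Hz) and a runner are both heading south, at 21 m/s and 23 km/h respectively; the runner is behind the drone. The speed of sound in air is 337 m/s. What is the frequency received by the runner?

23 km/h = 6.389 m/s.
The runner is behind, so the drone is moving away from it while the runner is moving toward the drone.
General Doppler shift: f' = f · (v + v_o)/(v + v_s).
f' = 128 × (337 + 6.389)/(337 + 21) = 128 × 343.39/358 ≈ 123 Hz.

123 Hz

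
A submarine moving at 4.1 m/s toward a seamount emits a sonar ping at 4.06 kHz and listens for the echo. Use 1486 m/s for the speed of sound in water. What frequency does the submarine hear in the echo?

The seamount receives the sound from a moving source: f₁ = f₀ · v/(v − v_e) = 4.06 × 1486/1481.9 ≈ 4.07 kHz.
On the return leg the submarine is a moving observer: f₂ = f₁ · (v + v_e)/v = 4.07 × 1490.1/1486 ≈ 4.08 kHz.
Equivalently f₂ = f₀ · (v + v_e)/(v − v_e).

4.08 kHz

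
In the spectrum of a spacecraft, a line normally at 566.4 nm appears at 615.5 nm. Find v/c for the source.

λ'/λ₀ = 1.0867 > 1 (redshift), so the source is receding.
λ'/λ₀ = √((1 + β)/(1 − β)) for a receding source ⇒ β = (r² − 1)/(r² + 1) with r = λ'/λ₀.
β = (1.1809 − 1)/(1.1809 + 1) ≈ 0.083.

0.083c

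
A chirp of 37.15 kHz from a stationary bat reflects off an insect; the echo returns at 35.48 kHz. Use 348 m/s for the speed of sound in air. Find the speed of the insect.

Double Doppler shift off a moving reflector: f₂ = f₀ · (v + u)/(v − u) (u > 0 toward emitter).
Rearranging, u = v · (f₂ − f₀)/(f₂ + f₀) = 348 × -1.67/72.63 ≈ -8.0 m/s.
So the insect is moving at 8.0 m/s away from the emitter.

8.0 m/s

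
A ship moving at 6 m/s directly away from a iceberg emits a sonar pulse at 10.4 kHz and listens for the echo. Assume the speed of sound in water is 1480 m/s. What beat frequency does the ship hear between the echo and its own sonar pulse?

84 Hz

The iceberg receives the sound from a moving source: f₁ = f₀ · v/(v + v_e) = 10.4 × 1480/1486 ≈ 10.3580 kHz.
On the return leg the ship is a moving observer: f₂ = f₁ · (v − v_e)/v = 10.3580 × 1474/1480 ≈ 10.3160 kHz.
Beat against the emitted tone (with f₀ = 10400 Hz): |f₂ − f₀| = 2v_e·f₀/(v + v_e) = 2 × 6 × 10400/1486 ≈ 84 Hz.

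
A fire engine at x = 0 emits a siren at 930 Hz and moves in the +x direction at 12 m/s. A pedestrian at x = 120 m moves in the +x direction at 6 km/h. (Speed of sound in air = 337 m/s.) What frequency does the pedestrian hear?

960 Hz

6 km/h = 1.667 m/s.
The observer lies on the +x side, so the source is heading toward the observer and the observer is heading away from the source.
With source approaching and observer receding, f' = f · (v − v_o)/(v − v_s).
f' = 930 × (337 − 1.667)/(337 − 12) = 930 × 335.33/325 ≈ 960 Hz.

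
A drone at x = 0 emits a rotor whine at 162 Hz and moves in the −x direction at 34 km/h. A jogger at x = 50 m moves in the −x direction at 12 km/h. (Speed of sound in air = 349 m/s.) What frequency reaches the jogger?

159 Hz

34 km/h = 9.444 m/s; 12 km/h = 3.333 m/s.
The observer lies on the +x side, so the source is heading away from the observer and the observer is heading toward the source.
Both move, so f' = f · (v + v_o)/(v + v_s).
f' = 162 × (349 + 3.333)/(349 + 9.444) = 162 × 352.33/358.44 ≈ 159 Hz.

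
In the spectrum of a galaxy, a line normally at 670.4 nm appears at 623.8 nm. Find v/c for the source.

0.072

λ'/λ₀ = 0.9305 < 1 (blueshift), so the source is approaching.
λ'/λ₀ = √((1 − β)/(1 + β)) for an approaching source ⇒ β = (1 − r²)/(1 + r²) with r = λ'/λ₀.
β = (1 − 0.8658)/(1 + 0.8658) ≈ 0.072.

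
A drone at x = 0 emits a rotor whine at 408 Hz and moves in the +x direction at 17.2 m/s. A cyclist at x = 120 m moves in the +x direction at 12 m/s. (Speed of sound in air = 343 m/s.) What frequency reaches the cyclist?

The observer lies on the +x side, so the source is heading toward the observer and the observer is heading away from the source.
With source approaching and observer receding, f' = f · (v − v_o)/(v − v_s).
f' = 408 × (343 − 12)/(343 − 17.2) = 408 × 331/325.8 ≈ 415 Hz.

415 Hz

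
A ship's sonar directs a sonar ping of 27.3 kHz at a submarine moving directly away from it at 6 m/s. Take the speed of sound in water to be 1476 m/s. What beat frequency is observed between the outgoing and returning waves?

221 Hz

At the submarine (a moving observer), f₁ = f₀ · (v − u)/v = 27.3 × 1470/1476 ≈ 27.189 kHz.
On reflection it acts as a source moving away from the stationary detector: f₂ = f₁ · v/(v + u) = 27.189 × 1476/1482 ≈ 27.079 kHz.
Equivalently f₂ = f₀ · (v − u)/(v + u).
Beat frequency (with f₀ = 27300 Hz): |f₂ − f₀| = 2u·f₀/(v + u) = 2 × 6 × 27300/1482 ≈ 221 Hz.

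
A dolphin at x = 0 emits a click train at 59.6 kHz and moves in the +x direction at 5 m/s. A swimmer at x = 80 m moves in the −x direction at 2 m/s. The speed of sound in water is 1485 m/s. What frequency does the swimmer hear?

59.9 kHz

The observer lies on the +x side, so the source is heading toward the observer and the observer is heading toward the source.
With source approaching and observer approaching, f' = f · (v + v_o)/(v − v_s).
f' = 59.6 × (1485 + 2)/(1485 − 5) = 59.6 × 1487/1480 ≈ 59.9 kHz.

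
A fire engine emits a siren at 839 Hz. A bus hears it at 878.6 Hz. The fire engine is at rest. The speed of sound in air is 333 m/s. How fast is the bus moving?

15.7 m/s

f' > f, so the bus is approaching.
f' = f · (v + v_o)/v ⇒ v_o = v · |f'/f − 1|.
v_o = 333 × |878.6/839 − 1| = 333 × 0.0472 ≈ 15.7 m/s.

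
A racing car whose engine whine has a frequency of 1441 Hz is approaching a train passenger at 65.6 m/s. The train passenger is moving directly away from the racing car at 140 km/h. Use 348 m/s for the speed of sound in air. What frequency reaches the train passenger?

1577 Hz

140 km/h = 38.89 m/s.
Both move, so f' = f · (v − v_o)/(v − v_s).
f' = 1441 × (348 − 38.89)/(348 − 65.6) = 1441 × 309.11/282.4 ≈ 1577 Hz.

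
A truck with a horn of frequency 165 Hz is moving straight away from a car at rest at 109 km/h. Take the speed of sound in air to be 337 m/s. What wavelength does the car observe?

109 km/h = 30.28 m/s.
Only the source moves, away from the listener, so f' = f · v/(v + v_s).
f' = 165 × 337/(337 + 30.28) ≈ 151 Hz.
λ' = v/f' = 337/151.398 ≈ 2.23 m.

2.23 m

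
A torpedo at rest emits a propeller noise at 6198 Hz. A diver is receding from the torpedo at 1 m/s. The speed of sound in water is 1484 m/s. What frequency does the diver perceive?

Only the observer moves, away from the source, so f' = f · (v − v_o)/v.
f' = 6198 × (1484 − 1)/1484 = 6198 × 1483/1484 ≈ 6194 Hz.

6194 Hz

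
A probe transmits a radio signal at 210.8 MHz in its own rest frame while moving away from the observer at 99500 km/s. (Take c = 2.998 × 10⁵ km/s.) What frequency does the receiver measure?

β = v/c = 99500/299800 = 0.3319.
Relativistic Doppler for frequency: f' = f₀ · √((1 − β)/(1 + β)).
f' = 210.8 × √(0.6681/1.3319) = 210.8 × 0.70826 ≈ 149.3 MHz.

149.3 MHz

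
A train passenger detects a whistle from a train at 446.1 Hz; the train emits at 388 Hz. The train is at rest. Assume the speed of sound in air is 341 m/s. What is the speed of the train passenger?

f' > f, so the train passenger is approaching.
f' = f · (v + v_o)/v ⇒ v_o = v · |f'/f − 1|.
v_o = 341 × |446.1/388 − 1| = 341 × 0.1497 ≈ 51 m/s.

51 m/s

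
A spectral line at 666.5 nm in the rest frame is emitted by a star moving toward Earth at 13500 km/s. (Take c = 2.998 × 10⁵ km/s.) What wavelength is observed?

β = v/c = 13500/299800 = 0.0450.
Relativistic Doppler for wavelength: λ' = λ₀ · √((1 − β)/(1 + β)).
λ' = 666.5 × √(0.9550/1.0450) = 666.5 × 0.95594 ≈ 637.1 nm.

637.1 nm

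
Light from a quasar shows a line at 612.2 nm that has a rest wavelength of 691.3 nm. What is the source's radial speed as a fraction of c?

λ'/λ₀ = 0.8856 < 1 (blueshift), so the source is approaching.
λ'/λ₀ = √((1 − β)/(1 + β)) for an approaching source ⇒ β = (1 − r²)/(1 + r²) with r = λ'/λ₀.
β = (1 − 0.7842)/(1 + 0.7842) ≈ 0.121.

0.121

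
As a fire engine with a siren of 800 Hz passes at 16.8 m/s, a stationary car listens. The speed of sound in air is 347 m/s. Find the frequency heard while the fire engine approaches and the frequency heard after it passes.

841 Hz approaching; 763 Hz receding

Approaching: f₁ = f · v/(v − v_s) = 800 × 347/330.2 ≈ 841 Hz.
Receding: f₂ = f · v/(v + v_s) = 800 × 347/363.8 ≈ 763 Hz.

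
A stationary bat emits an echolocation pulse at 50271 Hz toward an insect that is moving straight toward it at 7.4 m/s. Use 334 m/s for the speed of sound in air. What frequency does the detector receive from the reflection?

The insect first receives the wave as a moving observer: f₁ = f₀ · (v + u)/v = 50271 × (334 + 7.4)/334 ≈ 51385 Hz.
The reflection then acts as a moving source: f₂ = f₁ · v/(v − u) ≈ 52549 Hz.
Equivalently f₂ = f₀ · (v + u)/(v − u).

52549 Hz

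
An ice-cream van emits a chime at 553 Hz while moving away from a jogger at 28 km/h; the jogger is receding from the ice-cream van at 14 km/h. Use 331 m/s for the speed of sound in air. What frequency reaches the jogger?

534 Hz

28 km/h = 7.778 m/s; 14 km/h = 3.889 m/s.
Both move, so f' = f · (v − v_o)/(v + v_s).
f' = 553 × (331 − 3.889)/(331 + 7.778) = 553 × 327.11/338.78 ≈ 534 Hz.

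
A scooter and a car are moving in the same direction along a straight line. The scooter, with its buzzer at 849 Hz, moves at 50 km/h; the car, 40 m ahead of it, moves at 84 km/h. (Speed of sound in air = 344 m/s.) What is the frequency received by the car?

825 Hz

50 km/h = 13.89 m/s; 84 km/h = 23.33 m/s.
The car is ahead, so the scooter is moving toward it while the car is moving away from the scooter.
Both move, so f' = f · (v − v_o)/(v − v_s).
f' = 849 × (344 − 23.33)/(344 − 13.89) = 849 × 320.67/330.11 ≈ 825 Hz.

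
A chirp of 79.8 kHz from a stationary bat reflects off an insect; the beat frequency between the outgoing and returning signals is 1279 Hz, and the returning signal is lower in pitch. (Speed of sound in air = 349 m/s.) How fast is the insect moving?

2.82 m/s

Double Doppler shift off a moving reflector: f₂ = f₀ · (v + u)/(v − u) (u > 0 toward emitter).
Returning signal is lower, so f₂ = f₀ − Δf = 79800 − 1279 = 78521 Hz.
Rearranging, u = v · (f₂ − f₀)/(f₂ + f₀) = 349 × -1279/158321 ≈ -2.82 m/s.
So the insect is moving at 2.82 m/s away from the emitter.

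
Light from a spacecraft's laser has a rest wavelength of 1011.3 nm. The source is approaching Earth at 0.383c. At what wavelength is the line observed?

675.5 nm

Relativistic Doppler for wavelength: λ' = λ₀ · √((1 − β)/(1 + β)).
λ' = 1011.3 × √(0.6170/1.3830) = 1011.3 × 0.66793 ≈ 675.5 nm.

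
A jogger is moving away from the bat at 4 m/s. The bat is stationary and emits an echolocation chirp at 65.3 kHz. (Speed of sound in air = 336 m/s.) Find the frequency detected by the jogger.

Moving observer, stationary source: f' = f · (v − v_o)/v.
f' = 65.3 × (336 − 4)/336 = 65.3 × 332/336 ≈ 64.5 kHz.

64.5 kHz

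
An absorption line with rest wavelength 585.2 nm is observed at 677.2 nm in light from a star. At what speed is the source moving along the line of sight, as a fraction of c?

λ'/λ₀ = 1.1572 > 1 (redshift), so the source is receding.
λ'/λ₀ = √((1 + β)/(1 − β)) for a receding source ⇒ β = (r² − 1)/(r² + 1) with r = λ'/λ₀.
β = (1.3391 − 1)/(1.3391 + 1) ≈ 0.145.

0.145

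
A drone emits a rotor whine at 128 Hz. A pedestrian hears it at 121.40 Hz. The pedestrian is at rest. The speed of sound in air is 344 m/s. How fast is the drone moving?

18.7 m/s

f' < f, so the drone is receding.
f' = f · v/(v + v_s) ⇒ v_s = v · |1 − f/f'|.
v_s = 344 × |1 − 128/121.40| = 344 × 0.05437 ≈ 18.7 m/s.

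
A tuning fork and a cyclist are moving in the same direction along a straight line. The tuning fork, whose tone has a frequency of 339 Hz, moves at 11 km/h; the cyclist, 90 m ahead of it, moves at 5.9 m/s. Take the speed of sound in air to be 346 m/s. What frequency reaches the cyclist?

11 km/h = 3.056 m/s.
The cyclist is ahead, so the tuning fork is moving toward it while the cyclist is moving away from the tuning fork.
With source approaching and observer receding, f' = f · (v − v_o)/(v − v_s).
f' = 339 × (346 − 5.9)/(346 − 3.056) = 339 × 340.1/342.94 ≈ 336 Hz.

336 Hz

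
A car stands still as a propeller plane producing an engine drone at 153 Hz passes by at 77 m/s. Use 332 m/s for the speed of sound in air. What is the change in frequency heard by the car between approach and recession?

Approaching: f₁ = f · v/(v − v_s) = 153 × 332/255 ≈ 199.2 Hz.
Receding: f₂ = f · v/(v + v_s) = 153 × 332/409 ≈ 124.2 Hz.
Drop: f₁ − f₂ = 2f·v·v_s/(v² − v_s²) = 2 × 153 × 332 × 77/(332² − 77²) ≈ 75.0 Hz.

75.0 Hz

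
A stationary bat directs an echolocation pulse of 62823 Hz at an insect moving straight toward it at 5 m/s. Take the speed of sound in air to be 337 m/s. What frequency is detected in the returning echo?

64715 Hz

At the insect (a moving observer), f₁ = f₀ · (v + u)/v = 62823 × 342/337 ≈ 63755 Hz.
On reflection it acts as a source moving toward the stationary detector: f₂ = f₁ · v/(v − u) = 63755 × 337/332 ≈ 64715 Hz.
Equivalently f₂ = f₀ · (v + u)/(v − u).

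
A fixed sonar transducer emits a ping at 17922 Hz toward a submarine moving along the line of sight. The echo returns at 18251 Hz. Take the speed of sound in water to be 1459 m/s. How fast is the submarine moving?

Double Doppler shift off a moving reflector: f₂ = f₀ · (v + u)/(v − u) (u > 0 toward emitter).
Rearranging, u = v · (f₂ − f₀)/(f₂ + f₀) = 1459 × 329/36173 ≈ 13.3 m/s.
So the submarine is moving at 13.3 m/s toward the emitter.

13.3 m/s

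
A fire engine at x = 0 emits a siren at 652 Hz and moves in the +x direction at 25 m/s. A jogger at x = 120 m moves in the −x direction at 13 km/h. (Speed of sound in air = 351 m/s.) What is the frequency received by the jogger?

13 km/h = 3.611 m/s.
The observer lies on the +x side, so the source is heading toward the observer and the observer is heading toward the source.
With source approaching and observer approaching, f' = f · (v + v_o)/(v − v_s).
f' = 652 × (351 + 3.611)/(351 − 25) = 652 × 354.61/326 ≈ 709 Hz.

709 Hz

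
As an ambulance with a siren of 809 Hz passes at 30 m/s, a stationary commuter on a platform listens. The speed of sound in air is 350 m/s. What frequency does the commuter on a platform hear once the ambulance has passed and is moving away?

745 Hz

Receding: f₂ = f · v/(v + v_s) = 809 × 350/380 ≈ 745 Hz.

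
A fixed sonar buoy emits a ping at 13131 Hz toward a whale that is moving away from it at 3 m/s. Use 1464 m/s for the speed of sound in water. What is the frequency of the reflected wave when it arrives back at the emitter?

The whale first receives the wave as a moving observer: f₁ = f₀ · (v − u)/v = 13131 × (1464 − 3)/1464 ≈ 13104 Hz.
The reflection then acts as a moving source: f₂ = f₁ · v/(v + u) ≈ 13077 Hz.
Equivalently f₂ = f₀ · (v − u)/(v + u).

13077 Hz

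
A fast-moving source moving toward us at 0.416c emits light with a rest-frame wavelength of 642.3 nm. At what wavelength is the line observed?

412.5 nm

Relativistic Doppler for wavelength: λ' = λ₀ · √((1 − β)/(1 + β)).
λ' = 642.3 × √(0.5840/1.4160) = 642.3 × 0.64221 ≈ 412.5 nm.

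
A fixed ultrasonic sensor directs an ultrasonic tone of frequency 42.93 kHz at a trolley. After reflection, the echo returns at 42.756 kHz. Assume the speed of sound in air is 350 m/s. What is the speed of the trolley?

Double Doppler shift off a moving reflector: f₂ = f₀ · (v + u)/(v − u) (u > 0 toward emitter).
Rearranging, u = v · (f₂ − f₀)/(f₂ + f₀) = 350 × -0.174/85.686 ≈ -0.71 m/s.
So the trolley is moving at 0.71 m/s away from the emitter.

0.71 m/s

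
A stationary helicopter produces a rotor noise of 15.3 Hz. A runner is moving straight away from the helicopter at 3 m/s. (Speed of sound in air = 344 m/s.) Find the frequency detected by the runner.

15.2 Hz

Only the observer moves, away from the source, so f' = f · (v − v_o)/v.
f' = 15.3 × (344 − 3)/344 = 15.3 × 341/344 ≈ 15.2 Hz.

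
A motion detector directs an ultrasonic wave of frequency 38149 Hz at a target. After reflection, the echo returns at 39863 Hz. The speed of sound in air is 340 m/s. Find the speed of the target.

7.5 m/s

Double Doppler shift off a moving reflector: f₂ = f₀ · (v + u)/(v − u) (u > 0 toward emitter).
Rearranging, u = v · (f₂ − f₀)/(f₂ + f₀) = 340 × 1714/78012 ≈ 7.5 m/s.
So the target is moving at 7.5 m/s toward the emitter.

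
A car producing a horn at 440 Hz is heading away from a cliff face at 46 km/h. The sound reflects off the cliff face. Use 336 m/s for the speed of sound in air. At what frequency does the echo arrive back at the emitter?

408 Hz

46 km/h = 12.78 m/s.
The cliff face receives the sound from a moving source: f₁ = f₀ · v/(v + v_e) = 440 × 336/348.78 ≈ 424 Hz.
On the return leg the car is a moving observer: f₂ = f₁ · (v − v_e)/v = 424 × 323.22/336 ≈ 408 Hz.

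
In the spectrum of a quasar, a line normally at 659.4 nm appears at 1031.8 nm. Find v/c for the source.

0.420

λ'/λ₀ = 1.5648 > 1 (redshift), so the source is receding.
λ'/λ₀ = √((1 + β)/(1 − β)) for a receding source ⇒ β = (r² − 1)/(r² + 1) with r = λ'/λ₀.
β = (2.4485 − 1)/(2.4485 + 1) ≈ 0.420.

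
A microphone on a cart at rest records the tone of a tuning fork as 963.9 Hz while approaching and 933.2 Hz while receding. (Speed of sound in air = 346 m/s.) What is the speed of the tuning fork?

f₁/f₂ = (v + v_s)/(v − v_s), so v_s = v · (f₁ − f₂)/(f₁ + f₂).
v_s = 346 × (963.9 − 933.2)/(963.9 + 933.2) = 346 × 30.7/1897.1 ≈ 5.6 m/s.

5.6 m/s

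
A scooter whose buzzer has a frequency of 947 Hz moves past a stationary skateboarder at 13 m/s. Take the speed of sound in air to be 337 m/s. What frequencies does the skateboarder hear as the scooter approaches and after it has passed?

985 Hz approaching; 912 Hz receding

Approaching: f₁ = f · v/(v − v_s) = 947 × 337/324 ≈ 985 Hz.
Receding: f₂ = f · v/(v + v_s) = 947 × 337/350 ≈ 912 Hz.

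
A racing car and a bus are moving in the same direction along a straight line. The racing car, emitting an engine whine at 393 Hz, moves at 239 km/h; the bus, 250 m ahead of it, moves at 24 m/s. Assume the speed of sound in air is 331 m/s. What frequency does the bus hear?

239 km/h = 66.39 m/s.
The bus is ahead, so the racing car is moving toward it while the bus is moving away from the racing car.
With source approaching and observer receding, f' = f · (v − v_o)/(v − v_s).
f' = 393 × (331 − 24)/(331 − 66.39) = 393 × 307/264.61 ≈ 456 Hz.

456 Hz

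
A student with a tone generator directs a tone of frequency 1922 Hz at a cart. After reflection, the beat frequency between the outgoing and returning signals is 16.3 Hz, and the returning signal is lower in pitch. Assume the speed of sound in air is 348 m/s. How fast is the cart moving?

Double Doppler shift off a moving reflector: f₂ = f₀ · (v + u)/(v − u) (u > 0 toward emitter).
Returning signal is lower, so f₂ = f₀ − Δf = 1922 − 16.3 = 1905.7 Hz.
Rearranging, u = v · (f₂ − f₀)/(f₂ + f₀) = 348 × -16.3/3827.7 ≈ -1.48 m/s.
So the cart is moving at 1.48 m/s away from the emitter.

1.48 m/s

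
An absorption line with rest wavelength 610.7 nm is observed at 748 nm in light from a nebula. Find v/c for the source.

λ'/λ₀ = 1.2248 > 1 (redshift), so the source is receding.
λ'/λ₀ = √((1 + β)/(1 − β)) for a receding source ⇒ β = (r² − 1)/(r² + 1) with r = λ'/λ₀.
β = (1.5002 − 1)/(1.5002 + 1) ≈ 0.200.

0.200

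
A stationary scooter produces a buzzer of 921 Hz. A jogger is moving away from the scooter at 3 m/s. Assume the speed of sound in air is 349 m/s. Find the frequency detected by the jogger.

913 Hz

Only the observer moves, away from the source, so f' = f · (v − v_o)/v.
f' = 921 × (349 − 3)/349 = 921 × 346/349 ≈ 913 Hz.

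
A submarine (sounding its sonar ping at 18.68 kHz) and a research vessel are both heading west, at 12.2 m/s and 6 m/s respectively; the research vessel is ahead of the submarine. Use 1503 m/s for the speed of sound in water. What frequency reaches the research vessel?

18.76 kHz

The research vessel is ahead, so the submarine is moving toward it while the research vessel is moving away from the submarine.
Both move, so f' = f · (v − v_o)/(v − v_s).
f' = 18.68 × (1503 − 6)/(1503 − 12.2) = 18.68 × 1497/1490.8 ≈ 18.76 kHz.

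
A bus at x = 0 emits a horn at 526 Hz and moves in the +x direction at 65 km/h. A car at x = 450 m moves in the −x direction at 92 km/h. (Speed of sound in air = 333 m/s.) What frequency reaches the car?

599 Hz

65 km/h = 18.06 m/s; 92 km/h = 25.56 m/s.
The observer lies on the +x side, so the source is heading toward the observer and the observer is heading toward the source.
Both move, so f' = f · (v + v_o)/(v − v_s).
f' = 526 × (333 + 25.56)/(333 − 18.06) = 526 × 358.56/314.94 ≈ 599 Hz.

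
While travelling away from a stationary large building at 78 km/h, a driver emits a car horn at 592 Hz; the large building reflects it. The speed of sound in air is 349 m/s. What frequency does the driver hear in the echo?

523 Hz

78 km/h = 21.67 m/s.
The large building receives the sound from a moving source: f₁ = f₀ · v/(v + v_e) = 592 × 349/370.67 ≈ 557 Hz.
On the return leg the driver is a moving observer: f₂ = f₁ · (v − v_e)/v = 557 × 327.33/349 ≈ 523 Hz.
Equivalently f₂ = f₀ · (v − v_e)/(v + v_e).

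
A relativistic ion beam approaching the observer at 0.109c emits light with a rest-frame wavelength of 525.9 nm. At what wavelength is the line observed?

471.4 nm

Relativistic Doppler for wavelength: λ' = λ₀ · √((1 − β)/(1 + β)).
λ' = 525.9 × √(0.8910/1.1090) = 525.9 × 0.89634 ≈ 471.4 nm.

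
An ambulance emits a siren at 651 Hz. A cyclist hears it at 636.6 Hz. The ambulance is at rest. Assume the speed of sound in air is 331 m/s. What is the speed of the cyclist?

7.3 m/s

f' < f, so the cyclist is receding.
f' = f · (v − v_o)/v ⇒ v_o = v · |f'/f − 1|.
v_o = 331 × |636.6/651 − 1| = 331 × 0.02212 ≈ 7.3 m/s.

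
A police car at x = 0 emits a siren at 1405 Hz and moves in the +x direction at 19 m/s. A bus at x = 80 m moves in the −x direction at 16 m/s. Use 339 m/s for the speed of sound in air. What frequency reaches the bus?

The observer lies on the +x side, so the source is heading toward the observer and the observer is heading toward the source.
Both move, so f' = f · (v + v_o)/(v − v_s).
f' = 1405 × (339 + 16)/(339 − 19) = 1405 × 355/320 ≈ 1559 Hz.

1559 Hz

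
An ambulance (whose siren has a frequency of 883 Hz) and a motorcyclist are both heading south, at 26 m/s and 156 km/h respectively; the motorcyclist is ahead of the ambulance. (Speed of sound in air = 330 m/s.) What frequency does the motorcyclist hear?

156 km/h = 43.33 m/s.
The motorcyclist is ahead, so the ambulance is moving toward it while the motorcyclist is moving away from the ambulance.
General Doppler shift: f' = f · (v − v_o)/(v − v_s).
f' = 883 × (330 − 43.33)/(330 − 26) = 883 × 286.67/304 ≈ 833 Hz.

833 Hz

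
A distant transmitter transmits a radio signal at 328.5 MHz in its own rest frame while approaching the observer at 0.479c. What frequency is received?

Relativistic Doppler for frequency: f' = f₀ · √((1 + β)/(1 − β)).
f' = 328.5 × √(1.4790/0.5210) = 328.5 × 1.68487 ≈ 553.5 MHz.

553.5 MHz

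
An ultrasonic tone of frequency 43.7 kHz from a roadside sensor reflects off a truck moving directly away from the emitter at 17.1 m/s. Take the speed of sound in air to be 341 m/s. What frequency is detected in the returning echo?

39.5 kHz

The truck first receives the wave as a moving observer: f₁ = f₀ · (v − u)/v = 43.7 × (341 − 17.1)/341 ≈ 41.5 kHz.
The reflection then acts as a moving source: f₂ = f₁ · v/(v + u) ≈ 39.5 kHz.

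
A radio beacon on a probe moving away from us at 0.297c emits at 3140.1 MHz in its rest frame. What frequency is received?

Relativistic Doppler for frequency: f' = f₀ · √((1 − β)/(1 + β)).
f' = 3140.1 × √(0.7030/1.2970) = 3140.1 × 0.73622 ≈ 2311.8 MHz.

2311.8 MHz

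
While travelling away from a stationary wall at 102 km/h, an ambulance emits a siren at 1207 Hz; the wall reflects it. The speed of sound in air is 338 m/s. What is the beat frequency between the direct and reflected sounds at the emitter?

187 Hz

102 km/h = 28.33 m/s.
The wall receives the sound from a moving source: f₁ = f₀ · v/(v + v_e) = 1207 × 338/366.33 ≈ 1113.6 Hz.
On the return leg the ambulance is a moving observer: f₂ = f₁ · (v − v_e)/v = 1113.6 × 309.67/338 ≈ 1020.3 Hz.
Equivalently f₂ = f₀ · (v − v_e)/(v + v_e).
Beat against the emitted tone: |f₂ − f₀| = 2v_e·f₀/(v + v_e) = 2 × 28.33 × 1207/366.33 ≈ 187 Hz.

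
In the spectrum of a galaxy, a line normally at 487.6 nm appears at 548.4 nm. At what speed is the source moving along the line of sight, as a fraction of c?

λ'/λ₀ = 1.1247 > 1 (redshift), so the source is receding.
λ'/λ₀ = √((1 + β)/(1 − β)) for a receding source ⇒ β = (r² − 1)/(r² + 1) with r = λ'/λ₀.
β = (1.2649 − 1)/(1.2649 + 1) ≈ 0.117.

0.117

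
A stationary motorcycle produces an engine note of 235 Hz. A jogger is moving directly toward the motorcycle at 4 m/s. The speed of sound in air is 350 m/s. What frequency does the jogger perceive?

Only the observer moves, toward the source, so f' = f · (v + v_o)/v.
f' = 235 × (350 + 4)/350 = 235 × 354/350 ≈ 238 Hz.

238 Hz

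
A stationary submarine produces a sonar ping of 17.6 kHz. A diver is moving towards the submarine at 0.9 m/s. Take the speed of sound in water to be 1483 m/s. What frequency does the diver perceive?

17.61 kHz

Moving observer, stationary source: f' = f · (v + v_o)/v.
f' = 17.6 × (1483 + 0.9)/1483 = 17.6 × 1483.9/1483 ≈ 17.61 kHz.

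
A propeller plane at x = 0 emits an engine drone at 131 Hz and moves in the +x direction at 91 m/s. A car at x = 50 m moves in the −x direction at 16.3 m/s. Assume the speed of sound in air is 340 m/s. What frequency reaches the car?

187 Hz

The observer lies on the +x side, so the source is heading toward the observer and the observer is heading toward the source.
Both move, so f' = f · (v + v_o)/(v − v_s).
f' = 131 × (340 + 16.3)/(340 − 91) = 131 × 356.3/249 ≈ 187 Hz.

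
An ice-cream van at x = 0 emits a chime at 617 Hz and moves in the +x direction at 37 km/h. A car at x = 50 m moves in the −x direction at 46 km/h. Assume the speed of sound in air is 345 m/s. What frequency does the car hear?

659 Hz

37 km/h = 10.28 m/s; 46 km/h = 12.78 m/s.
The observer lies on the +x side, so the source is heading toward the observer and the observer is heading toward the source.
Both move, so f' = f · (v + v_o)/(v − v_s).
f' = 617 × (345 + 12.78)/(345 − 10.28) = 617 × 357.78/334.72 ≈ 659 Hz.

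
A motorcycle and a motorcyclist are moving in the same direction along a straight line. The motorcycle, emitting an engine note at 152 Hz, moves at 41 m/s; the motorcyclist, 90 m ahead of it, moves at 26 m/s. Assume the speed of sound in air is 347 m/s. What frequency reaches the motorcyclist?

The motorcyclist is ahead, so the motorcycle is moving toward it while the motorcyclist is moving away from the motorcycle.
With source approaching and observer receding, f' = f · (v − v_o)/(v − v_s).
f' = 152 × (347 − 26)/(347 − 41) = 152 × 321/306 ≈ 159 Hz.

159 Hz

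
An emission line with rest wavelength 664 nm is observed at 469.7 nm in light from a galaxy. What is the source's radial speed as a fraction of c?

λ'/λ₀ = 0.7074 < 1 (blueshift), so the source is approaching.
λ'/λ₀ = √((1 − β)/(1 + β)) for an approaching source ⇒ β = (1 − r²)/(1 + r²) with r = λ'/λ₀.
β = (1 − 0.5004)/(1 + 0.5004) ≈ 0.333.

0.333c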